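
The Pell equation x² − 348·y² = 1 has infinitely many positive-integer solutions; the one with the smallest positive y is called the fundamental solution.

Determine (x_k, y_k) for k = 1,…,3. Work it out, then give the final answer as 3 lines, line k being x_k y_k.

1567 84
4910977 263256
15391000351 825044220

√348 = [18; 1,1,1,8,1,1,1,36, …], period ℓ=8 (even) → k=7
a_0=18:  p_0=18·1+0=18,  q_0=18·0+1=1
a_1=1:  p_1=1·18+1=19,  q_1=1·1+0=1
a_2=1:  p_2=1·19+18=37,  q_2=1·1+1=2
a_3=1:  p_3=1·37+19=56,  q_3=1·2+1=3
a_4=8:  p_4=8·56+37=485,  q_4=8·3+2=26
…
a_6=1:  p_6=1·541+485=1026,  q_6=1·29+26=55
a_7=1:  p_7=1·1026+541=1567,  q_7=1·55+29=84
(x₁, y₁) = (1567, 84);  1567² − 348·84² = 1 ✓
(x_2, y_2) = (1567·1567 + 348·84·84, 1567·84 + 84·1567) = (4910977, 263256)
(x_3, y_3) = (1567·4910977 + 348·84·263256, 1567·263256 + 84·4910977) = (15391000351, 825044220)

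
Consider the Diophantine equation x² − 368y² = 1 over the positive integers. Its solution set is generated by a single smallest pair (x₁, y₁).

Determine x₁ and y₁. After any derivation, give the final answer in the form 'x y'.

[19; 5,2,5,38] for √368; ℓ=4 ⇒ convergent index 3
k=0  a_k=19  p_k/q_k = 19/1
…
k=2  a_k=2  p_k/q_k = 211/11
k=3  a_k=5  p_k/q_k = 1151/60
(x₁, y₁) = (1151, 60);  1151² − 368·60² = 1 ✓

1151 60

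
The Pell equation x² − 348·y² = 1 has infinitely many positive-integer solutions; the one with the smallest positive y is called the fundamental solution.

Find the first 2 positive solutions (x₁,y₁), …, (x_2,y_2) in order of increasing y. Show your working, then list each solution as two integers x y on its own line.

[18; 1,1,1,8,1,1,1,36] for √348; ℓ=8 ⇒ convergent index 7
a_0=18:  p_0=18·1+0=18,  q_0=18·0+1=1
a_1=1:  p_1=1·18+1=19,  q_1=1·1+0=1
…
a_3=1:  p_3=1·37+19=56,  q_3=1·2+1=3
a_4=8:  p_4=8·56+37=485,  q_4=8·3+2=26
a_5=1:  p_5=1·485+56=541,  q_5=1·26+3=29
a_6=1:  p_6=1·541+485=1026,  q_6=1·29+26=55
a_7=1:  p_7=1·1026+541=1567,  q_7=1·55+29=84
fundamental: x₁=1567, y₁=84  (since 2455489 − 348·7056 = 1)
(x_2, y_2) = (1567·1567 + 348·84·84, 1567·84 + 84·1567) = (4910977, 263256)

1567 84
4910977 263256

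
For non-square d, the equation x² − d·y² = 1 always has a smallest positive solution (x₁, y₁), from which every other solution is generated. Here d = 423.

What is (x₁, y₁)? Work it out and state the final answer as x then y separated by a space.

4607 224

d=423: √d = [20; 1,1,3,4,3,1,1,40] (ℓ=8, even), read p_7/q_7
a_0=20:  p_0=20·1+0=20,  q_0=20·0+1=1
a_1=1:  p_1=1·20+1=21,  q_1=1·1+0=1
a_2=1:  p_2=1·21+20=41,  q_2=1·1+1=2
a_3=3:  p_3=3·41+21=144,  q_3=3·2+1=7
a_4=4:  p_4=4·144+41=617,  q_4=4·7+2=30
a_5=3:  p_5=3·617+144=1995,  q_5=3·30+7=97
a_6=1:  p_6=1·1995+617=2612,  q_6=1·97+30=127
a_7=1:  p_7=1·2612+1995=4607,  q_7=1·127+97=224
(x₁, y₁) = (4607, 224);  4607² − 423·224² = 1 ✓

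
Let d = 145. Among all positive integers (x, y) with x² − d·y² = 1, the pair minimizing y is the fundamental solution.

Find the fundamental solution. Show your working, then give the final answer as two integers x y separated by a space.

d=145: √d = [12; 24] (ℓ=1, odd), read p_1/q_1
step 0: (12, 1)  from 12·(1,0) + (0,1)
step 1: (289, 24)  from 24·(12,1) + (1,0)
fundamental: x₁=289, y₁=24  (since 83521 − 145·576 = 1)

289 24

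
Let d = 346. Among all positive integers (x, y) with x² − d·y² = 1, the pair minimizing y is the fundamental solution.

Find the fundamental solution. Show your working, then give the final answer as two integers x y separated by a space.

√346 = [18; 1,1,1,1,36, …], period ℓ=5 (odd) → k=9
i=0: a=18 ⇒ p=18, q=1
…
i=6: a=1 ⇒ p=3497, q=188
…
i=8: a=1 ⇒ p=10398, q=559
i=9: a=1 ⇒ p=17299, q=930
(x₁, y₁) = (17299, 930);  17299² − 346·930² = 1 ✓

17299 930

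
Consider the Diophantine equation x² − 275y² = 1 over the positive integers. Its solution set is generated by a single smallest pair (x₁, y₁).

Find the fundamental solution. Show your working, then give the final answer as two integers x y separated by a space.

199 12

[16; 1,1,2,1,1,32] for √275; ℓ=6 ⇒ convergent index 5
step 0: (16, 1)  from 16·(1,0) + (0,1)
step 1: (17, 1)  from 1·(16,1) + (1,0)
step 2: (33, 2)  from 1·(17,1) + (16,1)
…
step 4: (116, 7)  from 1·(83,5) + (33,2)
step 5: (199, 12)  from 1·(116,7) + (83,5)
fundamental: x₁=199, y₁=12  (since 39601 − 275·144 = 1)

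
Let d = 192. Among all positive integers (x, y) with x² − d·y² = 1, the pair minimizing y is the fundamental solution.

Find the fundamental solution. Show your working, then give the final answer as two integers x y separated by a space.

[13; 1,5,1,26] for √192; ℓ=4 ⇒ convergent index 3
step 0: (13, 1)  from 13·(1,0) + (0,1)
…
step 2: (83, 6)  from 5·(14,1) + (13,1)
step 3: (97, 7)  from 1·(83,6) + (14,1)
→ (97, 7).  Check: 97²=9409, 192·7²=9408, difference 1.

97 7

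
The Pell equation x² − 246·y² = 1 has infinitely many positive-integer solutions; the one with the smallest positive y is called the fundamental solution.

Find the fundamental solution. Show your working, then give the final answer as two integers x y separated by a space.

88805 5662

d=246: √d = [15; 1,2,5,1,14,1,5,2,1,30] (ℓ=10, even), read p_9/q_9
i=0: a=15 ⇒ p=15, q=1
i=1: a=1 ⇒ p=16, q=1
i=2: a=2 ⇒ p=47, q=3
i=3: a=5 ⇒ p=251, q=16
i=4: a=1 ⇒ p=298, q=19
…
i=6: a=1 ⇒ p=4721, q=301
…
i=8: a=2 ⇒ p=60777, q=3875
i=9: a=1 ⇒ p=88805, q=5662
→ (88805, 5662).  Check: 88805²=7886328025, 246·5662²=7886328024, difference 1.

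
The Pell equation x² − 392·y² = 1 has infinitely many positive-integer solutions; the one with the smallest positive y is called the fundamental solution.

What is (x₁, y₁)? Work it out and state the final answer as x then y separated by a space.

99 5

√392 → a₀=19, period (1,3,1,38); ℓ=4 even so k=3
i=0: a=19 ⇒ p=19, q=1
…
i=2: a=3 ⇒ p=79, q=4
i=3: a=1 ⇒ p=99, q=5
fundamental: x₁=99, y₁=5  (since 9801 − 392·25 = 1)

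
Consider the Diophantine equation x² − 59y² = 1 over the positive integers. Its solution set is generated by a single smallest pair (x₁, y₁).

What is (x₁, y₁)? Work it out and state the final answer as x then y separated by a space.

530 69

√59 = [7; 1,2,7,2,1,14, …], period ℓ=6 (even) → k=5
k=0  a_k=7  p_k/q_k = 7/1
k=1  a_k=1  p_k/q_k = 8/1
k=2  a_k=2  p_k/q_k = 23/3
…
k=4  a_k=2  p_k/q_k = 361/47
k=5  a_k=1  p_k/q_k = 530/69
→ (530, 69).  Check: 530²=280900, 59·69²=280899, difference 1.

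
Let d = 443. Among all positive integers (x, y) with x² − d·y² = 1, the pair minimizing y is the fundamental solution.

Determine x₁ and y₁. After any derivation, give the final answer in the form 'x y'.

442 21

[21; 21,42] for √443; ℓ=2 ⇒ convergent index 1
k=0  a_k=21  p_k/q_k = 21/1
k=1  a_k=21  p_k/q_k = 442/21
→ (442, 21).  Check: 442²=195364, 443·21²=195363, difference 1.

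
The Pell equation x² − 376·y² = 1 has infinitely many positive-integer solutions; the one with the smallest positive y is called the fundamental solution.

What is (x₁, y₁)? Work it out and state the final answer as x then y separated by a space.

d=376: √d = [19; 2,1,1,3,1,…,1,2,38] (ℓ=16, even), read p_15/q_15
i=0: a=19 ⇒ p=19, q=1
i=1: a=2 ⇒ p=39, q=2
i=2: a=1 ⇒ p=58, q=3
i=3: a=1 ⇒ p=97, q=5
…
i=8: a=4 ⇒ p=12953, q=668
…
i=14: a=1 ⇒ p=837427, q=43187
i=15: a=2 ⇒ p=2143295, q=110532
→ (2143295, 110532).  Check: 2143295²=4593713457025, 376·110532²=4593713457024, difference 1.

2143295 110532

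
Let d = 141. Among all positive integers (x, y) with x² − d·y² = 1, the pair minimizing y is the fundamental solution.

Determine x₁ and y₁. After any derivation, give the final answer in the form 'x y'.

[11; 1,6,1,22] for √141; ℓ=4 ⇒ convergent index 3
step 0: (11, 1)  from 11·(1,0) + (0,1)
…
step 2: (83, 7)  from 6·(12,1) + (11,1)
step 3: (95, 8)  from 1·(83,7) + (12,1)
→ (95, 8).  Check: 95²=9025, 141·8²=9024, difference 1.

95 8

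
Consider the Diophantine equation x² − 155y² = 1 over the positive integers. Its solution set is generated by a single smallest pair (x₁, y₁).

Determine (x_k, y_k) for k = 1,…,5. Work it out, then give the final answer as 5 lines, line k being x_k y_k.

√155 → a₀=12, period (2,4,2,24); ℓ=4 even so k=3
step 0: (12, 1)  from 12·(1,0) + (0,1)
…
step 2: (112, 9)  from 4·(25,2) + (12,1)
step 3: (249, 20)  from 2·(112,9) + (25,2)
fundamental: x₁=249, y₁=20  (since 62001 − 155·400 = 1)
n=2: (249,20)∘(249,20) = (249·249+155·20·20, 249·20+20·249) = (124001,9960)
n=3: (124001,9960)∘(249,20) = (249·124001+155·20·9960, 249·9960+20·124001) = (61752249,4960060)
n=4: (61752249,4960060)∘(249,20) = (249·61752249+155·20·4960060, 249·4960060+20·61752249) = (30752496001,2470099920)
n=5: (30752496001,2470099920)∘(249,20) = (249·30752496001+155·20·2470099920, 249·2470099920+20·30752496001) = (15314681256249,1230104800100)

249 20
124001 9960
61752249 4960060
30752496001 2470099920
15314681256249 1230104800100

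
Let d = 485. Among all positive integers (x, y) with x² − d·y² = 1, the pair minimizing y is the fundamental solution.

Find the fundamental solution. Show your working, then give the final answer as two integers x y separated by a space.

√485 = [22; 44, …], period ℓ=1 (odd) → k=1
step 0: (22, 1)  from 22·(1,0) + (0,1)
step 1: (969, 44)  from 44·(22,1) + (1,0)
fundamental: x₁=969, y₁=44  (since 938961 − 485·1936 = 1)

969 44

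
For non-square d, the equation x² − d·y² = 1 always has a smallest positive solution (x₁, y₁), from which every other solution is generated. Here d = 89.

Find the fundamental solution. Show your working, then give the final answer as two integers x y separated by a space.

500001 53000

√89 → a₀=9, period (2,3,3,2,18); ℓ=5 odd so k=9
a_0=9:  p_0=9·1+0=9,  q_0=9·0+1=1
a_1=2:  p_1=2·9+1=19,  q_1=2·1+0=2
…
a_5=18:  p_5=18·500+217=9217,  q_5=18·53+23=977
a_6=2:  p_6=2·9217+500=18934,  q_6=2·977+53=2007
…
a_8=3:  p_8=3·66019+18934=216991,  q_8=3·6998+2007=23001
a_9=2:  p_9=2·216991+66019=500001,  q_9=2·23001+6998=53000
fundamental: x₁=500001, y₁=53000  (since 250001000001 − 89·2809000000 = 1)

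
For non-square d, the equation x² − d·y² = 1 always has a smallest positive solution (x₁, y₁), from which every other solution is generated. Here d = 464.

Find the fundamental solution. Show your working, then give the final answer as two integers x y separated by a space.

[21; 1,1,5,1,1,1,5,1,1,42] for √464; ℓ=10 ⇒ convergent index 9
step 0: (21, 1)  from 21·(1,0) + (0,1)
step 1: (22, 1)  from 1·(21,1) + (1,0)
…
step 3: (237, 11)  from 5·(43,2) + (22,1)
step 4: (280, 13)  from 1·(237,11) + (43,2)
step 5: (517, 24)  from 1·(280,13) + (237,11)
step 6: (797, 37)  from 1·(517,24) + (280,13)
step 7: (4502, 209)  from 5·(797,37) + (517,24)
step 8: (5299, 246)  from 1·(4502,209) + (797,37)
step 9: (9801, 455)  from 1·(5299,246) + (4502,209)
fundamental: x₁=9801, y₁=455  (since 96059601 − 464·207025 = 1)

9801 455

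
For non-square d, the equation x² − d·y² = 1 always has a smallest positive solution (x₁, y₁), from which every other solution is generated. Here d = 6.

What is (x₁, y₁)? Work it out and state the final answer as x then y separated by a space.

√6 → a₀=2, period (2,4); ℓ=2 even so k=1
step 0: (2, 1)  from 2·(1,0) + (0,1)
step 1: (5, 2)  from 2·(2,1) + (1,0)
fundamental: x₁=5, y₁=2  (since 25 − 6·4 = 1)

5 2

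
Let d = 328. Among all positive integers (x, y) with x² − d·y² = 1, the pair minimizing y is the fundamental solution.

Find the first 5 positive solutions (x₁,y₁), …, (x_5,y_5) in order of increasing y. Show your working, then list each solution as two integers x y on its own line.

163 9
53137 2934
17322499 956475
5647081537 311807916
1840931258563 101648424141

d=328: √d = [18; 9,36] (ℓ=2, even), read p_1/q_1
step 0: (18, 1)  from 18·(1,0) + (0,1)
step 1: (163, 9)  from 9·(18,1) + (1,0)
fundamental: x₁=163, y₁=9  (since 26569 − 328·81 = 1)
(163+9√328)^2 = 53137 + 2934√328
(163+9√328)^3 = 17322499 + 956475√328
(163+9√328)^4 = 5647081537 + 311807916√328
(163+9√328)^5 = 1840931258563 + 101648424141√328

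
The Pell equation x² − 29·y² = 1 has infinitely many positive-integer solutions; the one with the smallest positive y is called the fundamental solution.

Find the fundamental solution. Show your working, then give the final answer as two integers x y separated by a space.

[5; 2,1,1,2,10] for √29; ℓ=5 ⇒ convergent index 9
k=0  a_k=5  p_k/q_k = 5/1
…
k=4  a_k=2  p_k/q_k = 70/13
k=5  a_k=10  p_k/q_k = 727/135
k=6  a_k=2  p_k/q_k = 1524/283
…
k=8  a_k=1  p_k/q_k = 3775/701
k=9  a_k=2  p_k/q_k = 9801/1820
fundamental: x₁=9801, y₁=1820  (since 96059601 − 29·3312400 = 1)

9801 1820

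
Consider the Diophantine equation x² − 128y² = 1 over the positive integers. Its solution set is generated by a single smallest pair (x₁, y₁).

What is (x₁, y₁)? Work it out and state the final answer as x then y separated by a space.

577 51

√128 = [11; 3,5,3,22, …], period ℓ=4 (even) → k=3
a_0=11:  p_0=11·1+0=11,  q_0=11·0+1=1
a_1=3:  p_1=3·11+1=34,  q_1=3·1+0=3
a_2=5:  p_2=5·34+11=181,  q_2=5·3+1=16
a_3=3:  p_3=3·181+34=577,  q_3=3·16+3=51
fundamental: x₁=577, y₁=51  (since 332929 − 128·2601 = 1)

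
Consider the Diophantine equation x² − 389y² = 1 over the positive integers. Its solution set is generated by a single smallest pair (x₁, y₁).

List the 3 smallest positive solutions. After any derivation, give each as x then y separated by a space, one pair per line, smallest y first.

3287049 166660
21609382256801 1095639172680
142062196675667653449 7202839293837075980

√389 → a₀=19, period (1,2,1,1,1,1,2,1,38); ℓ=9 odd so k=17
step 0: (19, 1)  from 19·(1,0) + (0,1)
…
step 2: (59, 3)  from 2·(20,1) + (19,1)
…
step 8: (1282, 65)  from 1·(927,47) + (355,18)
…
step 13: (353911, 17944)  from 1·(202418,10263) + (151493,7681)
…
step 16: (2376809, 120509)  from 2·(910240,46151) + (556329,28207)
step 17: (3287049, 166660)  from 1·(2376809,120509) + (910240,46151)
(x₁, y₁) = (3287049, 166660);  3287049² − 389·166660² = 1 ✓
(x_2, y_2) = (3287049·3287049 + 389·166660·166660, 3287049·166660 + 166660·3287049) = (21609382256801, 1095639172680)
(x_3, y_3) = (3287049·21609382256801 + 389·166660·1095639172680, 3287049·1095639172680 + 166660·21609382256801) = (142062196675667653449, 7202839293837075980)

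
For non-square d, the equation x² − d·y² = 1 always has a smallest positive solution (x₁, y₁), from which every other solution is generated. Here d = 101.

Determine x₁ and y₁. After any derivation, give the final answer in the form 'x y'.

d=101: √d = [10; 20] (ℓ=1, odd), read p_1/q_1
step 0: (10, 1)  from 10·(1,0) + (0,1)
step 1: (201, 20)  from 20·(10,1) + (1,0)
(x₁, y₁) = (201, 20);  201² − 101·20² = 1 ✓

201 20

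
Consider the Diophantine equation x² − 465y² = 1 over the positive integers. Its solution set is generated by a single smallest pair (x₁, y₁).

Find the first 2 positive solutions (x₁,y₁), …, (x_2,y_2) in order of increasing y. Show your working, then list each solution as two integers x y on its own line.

√465 = [21; 1,1,3,2,2,2,3,1,1,42, …], period ℓ=10 (even) → k=9
step 0: (21, 1)  from 21·(1,0) + (0,1)
step 1: (22, 1)  from 1·(21,1) + (1,0)
step 2: (43, 2)  from 1·(22,1) + (21,1)
…
step 4: (345, 16)  from 2·(151,7) + (43,2)
step 5: (841, 39)  from 2·(345,16) + (151,7)
step 6: (2027, 94)  from 2·(841,39) + (345,16)
step 7: (6922, 321)  from 3·(2027,94) + (841,39)
step 8: (8949, 415)  from 1·(6922,321) + (2027,94)
step 9: (15871, 736)  from 1·(8949,415) + (6922,321)
(x₁, y₁) = (15871, 736);  15871² − 465·736² = 1 ✓
(15871+736√465)^2 = 503777281 + 23362112√465

15871 736
503777281 23362112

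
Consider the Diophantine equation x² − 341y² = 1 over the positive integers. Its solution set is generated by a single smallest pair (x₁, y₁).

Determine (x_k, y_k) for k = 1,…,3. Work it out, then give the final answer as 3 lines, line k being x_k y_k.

10626551 575460
225847172311201 12230310076920
4799952989541519968951 259932027556408030380

√341 = [18; 2,6,1,8,2,…,6,2,36, …], period ℓ=14 (even) → k=13
k=0  a_k=18  p_k/q_k = 18/1
…
k=2  a_k=6  p_k/q_k = 240/13
k=3  a_k=1  p_k/q_k = 277/15
k=4  a_k=8  p_k/q_k = 2456/133
k=5  a_k=2  p_k/q_k = 5189/281
k=6  a_k=1  p_k/q_k = 7645/414
k=7  a_k=2  p_k/q_k = 20479/1109
…
k=12  a_k=6  p_k/q_k = 4953942/268271
k=13  a_k=2  p_k/q_k = 10626551/575460
→ (10626551, 575460).  Check: 10626551²=112923586155601, 341·575460²=112923586155600, difference 1.
(10626551+575460√341)^2 = 225847172311201 + 12230310076920√341
(10626551+575460√341)^3 = 4799952989541519968951 + 259932027556408030380√341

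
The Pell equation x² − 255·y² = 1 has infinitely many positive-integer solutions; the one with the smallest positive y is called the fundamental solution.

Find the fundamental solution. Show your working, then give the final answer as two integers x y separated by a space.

16 1

√255 = [15; 1,30, …], period ℓ=2 (even) → k=1
i=0: a=15 ⇒ p=15, q=1
i=1: a=1 ⇒ p=16, q=1
→ (16, 1).  Check: 16²=256, 255·1²=255, difference 1.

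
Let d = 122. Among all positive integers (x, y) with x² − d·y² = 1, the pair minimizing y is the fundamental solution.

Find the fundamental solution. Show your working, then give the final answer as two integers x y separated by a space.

√122 = [11; 22, …], period ℓ=1 (odd) → k=1
step 0: (11, 1)  from 11·(1,0) + (0,1)
step 1: (243, 22)  from 22·(11,1) + (1,0)
(x₁, y₁) = (243, 22);  243² − 122·22² = 1 ✓

243 22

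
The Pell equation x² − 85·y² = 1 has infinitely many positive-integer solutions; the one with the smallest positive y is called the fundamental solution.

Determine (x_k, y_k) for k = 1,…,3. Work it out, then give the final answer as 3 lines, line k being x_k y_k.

d=85: √d = [9; 4,1,1,4,18] (ℓ=5, odd), read p_9/q_9
a_0=9:  p_0=9·1+0=9,  q_0=9·0+1=1
…
a_2=1:  p_2=1·37+9=46,  q_2=1·4+1=5
a_3=1:  p_3=1·46+37=83,  q_3=1·5+4=9
a_4=4:  p_4=4·83+46=378,  q_4=4·9+5=41
a_5=18:  p_5=18·378+83=6887,  q_5=18·41+9=747
…
a_7=1:  p_7=1·27926+6887=34813,  q_7=1·3029+747=3776
a_8=1:  p_8=1·34813+27926=62739,  q_8=1·3776+3029=6805
a_9=4:  p_9=4·62739+34813=285769,  q_9=4·6805+3776=30996
fundamental: x₁=285769, y₁=30996  (since 81663921361 − 85·960752016 = 1)
k=2:  x_2 = 285769·285769+85·30996·30996 = 163327842721,  y_2 = 285769·30996+30996·285769 = 17715391848
k=3:  x_3 = 285769·163327842721+85·30996·17715391848 = 93348068572789129,  y_3 = 285769·17715391848+30996·163327842721 = 10125019625991228

285769 30996
163327842721 17715391848
93348068572789129 10125019625991228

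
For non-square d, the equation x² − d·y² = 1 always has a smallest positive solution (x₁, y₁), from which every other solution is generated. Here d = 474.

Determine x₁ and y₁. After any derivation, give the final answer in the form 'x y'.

193549 8890

√474 → a₀=21, period (1,3,2,1,1,…,3,1,42); ℓ=14 even so k=13
k=0  a_k=21  p_k/q_k = 21/1
…
k=2  a_k=3  p_k/q_k = 87/4
k=3  a_k=2  p_k/q_k = 196/9
k=4  a_k=1  p_k/q_k = 283/13
k=5  a_k=1  p_k/q_k = 479/22
…
k=7  a_k=6  p_k/q_k = 5051/232
…
k=12  a_k=3  p_k/q_k = 149331/6859
k=13  a_k=1  p_k/q_k = 193549/8890
(x₁, y₁) = (193549, 8890);  193549² − 474·8890² = 1 ✓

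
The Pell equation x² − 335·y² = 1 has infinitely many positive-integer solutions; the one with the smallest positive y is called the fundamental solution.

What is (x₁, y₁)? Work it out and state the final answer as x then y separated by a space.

d=335: √d = [18; 3,3,3,36] (ℓ=4, even), read p_3/q_3
k=0  a_k=18  p_k/q_k = 18/1
…
k=2  a_k=3  p_k/q_k = 183/10
k=3  a_k=3  p_k/q_k = 604/33
(x₁, y₁) = (604, 33);  604² − 335·33² = 1 ✓

604 33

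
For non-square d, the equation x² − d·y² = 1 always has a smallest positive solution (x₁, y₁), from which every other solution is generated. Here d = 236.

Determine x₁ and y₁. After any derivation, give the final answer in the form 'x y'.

[15; 2,1,3,5,1,6,1,5,3,1,2,30] for √236; ℓ=12 ⇒ convergent index 11
i=0: a=15 ⇒ p=15, q=1
i=1: a=2 ⇒ p=31, q=2
i=2: a=1 ⇒ p=46, q=3
i=3: a=3 ⇒ p=169, q=11
…
i=5: a=1 ⇒ p=1060, q=69
i=6: a=6 ⇒ p=7251, q=472
i=7: a=1 ⇒ p=8311, q=541
i=8: a=5 ⇒ p=48806, q=3177
i=9: a=3 ⇒ p=154729, q=10072
i=10: a=1 ⇒ p=203535, q=13249
i=11: a=2 ⇒ p=561799, q=36570
fundamental: x₁=561799, y₁=36570  (since 315618116401 − 236·1337364900 = 1)

561799 36570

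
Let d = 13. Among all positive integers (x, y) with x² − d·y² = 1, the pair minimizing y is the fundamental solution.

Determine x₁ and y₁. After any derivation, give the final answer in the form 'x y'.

649 180

[3; 1,1,1,1,6] for √13; ℓ=5 ⇒ convergent index 9
step 0: (3, 1)  from 3·(1,0) + (0,1)
…
step 2: (7, 2)  from 1·(4,1) + (3,1)
…
step 6: (137, 38)  from 1·(119,33) + (18,5)
…
step 8: (393, 109)  from 1·(256,71) + (137,38)
step 9: (649, 180)  from 1·(393,109) + (256,71)
fundamental: x₁=649, y₁=180  (since 421201 − 13·32400 = 1)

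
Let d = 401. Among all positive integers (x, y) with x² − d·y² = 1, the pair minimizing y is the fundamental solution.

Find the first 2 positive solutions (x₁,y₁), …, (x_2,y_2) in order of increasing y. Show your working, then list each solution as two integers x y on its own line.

801 40
1283201 64080

d=401: √d = [20; 40] (ℓ=1, odd), read p_1/q_1
a_0=20:  p_0=20·1+0=20,  q_0=20·0+1=1
a_1=40:  p_1=40·20+1=801,  q_1=40·1+0=40
→ (801, 40).  Check: 801²=641601, 401·40²=641600, difference 1.
(x_2, y_2) = (801·801 + 401·40·40, 801·40 + 40·801) = (1283201, 64080)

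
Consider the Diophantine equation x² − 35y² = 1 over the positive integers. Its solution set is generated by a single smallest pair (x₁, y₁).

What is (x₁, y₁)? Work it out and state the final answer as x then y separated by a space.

√35 = [5; 1,10, …], period ℓ=2 (even) → k=1
a_0=5:  p_0=5·1+0=5,  q_0=5·0+1=1
a_1=1:  p_1=1·5+1=6,  q_1=1·1+0=1
(x₁, y₁) = (6, 1);  6² − 35·1² = 1 ✓

6 1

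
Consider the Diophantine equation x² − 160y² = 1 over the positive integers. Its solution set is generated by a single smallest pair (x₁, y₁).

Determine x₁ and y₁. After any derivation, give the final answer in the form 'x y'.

[12; 1,1,1,5,1,1,1,24] for √160; ℓ=8 ⇒ convergent index 7
k=0  a_k=12  p_k/q_k = 12/1
k=1  a_k=1  p_k/q_k = 13/1
…
k=6  a_k=1  p_k/q_k = 468/37
k=7  a_k=1  p_k/q_k = 721/57
→ (721, 57).  Check: 721²=519841, 160·57²=519840, difference 1.

721 57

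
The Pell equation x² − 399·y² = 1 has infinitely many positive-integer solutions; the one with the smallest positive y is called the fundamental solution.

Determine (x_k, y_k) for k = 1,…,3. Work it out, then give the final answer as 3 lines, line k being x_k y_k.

20 1
799 40
31940 1599

[19; 1,38] for √399; ℓ=2 ⇒ convergent index 1
i=0: a=19 ⇒ p=19, q=1
i=1: a=1 ⇒ p=20, q=1
fundamental: x₁=20, y₁=1  (since 400 − 399·1 = 1)
(20+1√399)^2 = 799 + 40√399
(20+1√399)^3 = 31940 + 1599√399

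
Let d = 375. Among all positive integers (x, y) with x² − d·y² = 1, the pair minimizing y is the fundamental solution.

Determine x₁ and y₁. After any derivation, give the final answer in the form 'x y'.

d=375: √d = [19; 2,1,2,1,5,1,2,1,2,38] (ℓ=10, even), read p_9/q_9
step 0: (19, 1)  from 19·(1,0) + (0,1)
…
step 5: (1220, 63)  from 5·(213,11) + (155,8)
…
step 7: (4086, 211)  from 2·(1433,74) + (1220,63)
step 8: (5519, 285)  from 1·(4086,211) + (1433,74)
step 9: (15124, 781)  from 2·(5519,285) + (4086,211)
→ (15124, 781).  Check: 15124²=228735376, 375·781²=228735375, difference 1.

15124 781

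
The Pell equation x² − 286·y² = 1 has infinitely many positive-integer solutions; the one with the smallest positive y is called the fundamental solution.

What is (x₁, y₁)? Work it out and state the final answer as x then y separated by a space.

√286 = [16; 1,10,3,3,2,3,3,10,1,32, …], period ℓ=10 (even) → k=9
i=0: a=16 ⇒ p=16, q=1
…
i=8: a=10 ⇒ p=512132, q=30283
i=9: a=1 ⇒ p=561835, q=33222
fundamental: x₁=561835, y₁=33222  (since 315658567225 − 286·1103701284 = 1)

561835 33222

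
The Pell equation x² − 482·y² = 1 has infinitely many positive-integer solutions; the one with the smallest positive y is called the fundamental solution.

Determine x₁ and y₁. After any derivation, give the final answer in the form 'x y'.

483 22

d=482: √d = [21; 1,20,1,42] (ℓ=4, even), read p_3/q_3
k=0  a_k=21  p_k/q_k = 21/1
k=1  a_k=1  p_k/q_k = 22/1
k=2  a_k=20  p_k/q_k = 461/21
k=3  a_k=1  p_k/q_k = 483/22
(x₁, y₁) = (483, 22);  483² − 482·22² = 1 ✓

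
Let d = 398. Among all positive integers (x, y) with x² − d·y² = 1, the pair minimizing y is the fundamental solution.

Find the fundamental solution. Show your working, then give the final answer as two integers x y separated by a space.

399 20

d=398: √d = [19; 1,18,1,38] (ℓ=4, even), read p_3/q_3
i=0: a=19 ⇒ p=19, q=1
i=1: a=1 ⇒ p=20, q=1
i=2: a=18 ⇒ p=379, q=19
i=3: a=1 ⇒ p=399, q=20
fundamental: x₁=399, y₁=20  (since 159201 − 398·400 = 1)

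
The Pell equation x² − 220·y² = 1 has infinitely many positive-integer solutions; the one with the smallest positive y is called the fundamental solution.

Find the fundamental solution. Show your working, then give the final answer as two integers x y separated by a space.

√220 → a₀=14, period (1,4,1,28); ℓ=4 even so k=3
step 0: (14, 1)  from 14·(1,0) + (0,1)
step 1: (15, 1)  from 1·(14,1) + (1,0)
step 2: (74, 5)  from 4·(15,1) + (14,1)
step 3: (89, 6)  from 1·(74,5) + (15,1)
(x₁, y₁) = (89, 6);  89² − 220·6² = 1 ✓

89 6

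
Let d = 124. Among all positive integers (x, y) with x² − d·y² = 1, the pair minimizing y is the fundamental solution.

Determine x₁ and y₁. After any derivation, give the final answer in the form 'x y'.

4620799 414960

√124 → a₀=11, period (7,2,1,1,1,…,2,7,22); ℓ=16 even so k=15
a_0=11:  p_0=11·1+0=11,  q_0=11·0+1=1
a_1=7:  p_1=7·11+1=78,  q_1=7·1+0=7
a_2=2:  p_2=2·78+11=167,  q_2=2·7+1=15
…
a_4=1:  p_4=1·245+167=412,  q_4=1·22+15=37
a_5=1:  p_5=1·412+245=657,  q_5=1·37+22=59
a_6=3:  p_6=3·657+412=2383,  q_6=3·59+37=214
a_7=1:  p_7=1·2383+657=3040,  q_7=1·214+59=273
…
a_9=1:  p_9=1·14543+3040=17583,  q_9=1·1306+273=1579
a_10=3:  p_10=3·17583+14543=67292,  q_10=3·1579+1306=6043
a_11=1:  p_11=1·67292+17583=84875,  q_11=1·6043+1579=7622
a_12=1:  p_12=1·84875+67292=152167,  q_12=1·7622+6043=13665
a_13=1:  p_13=1·152167+84875=237042,  q_13=1·13665+7622=21287
a_14=2:  p_14=2·237042+152167=626251,  q_14=2·21287+13665=56239
a_15=7:  p_15=7·626251+237042=4620799,  q_15=7·56239+21287=414960
fundamental: x₁=4620799, y₁=414960  (since 21351783398401 − 124·172191801600 = 1)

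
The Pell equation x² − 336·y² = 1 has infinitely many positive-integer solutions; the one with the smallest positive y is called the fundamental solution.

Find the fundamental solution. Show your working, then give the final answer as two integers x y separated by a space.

55 3

√336 → a₀=18, period (3,36); ℓ=2 even so k=1
k=0  a_k=18  p_k/q_k = 18/1
k=1  a_k=3  p_k/q_k = 55/3
fundamental: x₁=55, y₁=3  (since 3025 − 336·9 = 1)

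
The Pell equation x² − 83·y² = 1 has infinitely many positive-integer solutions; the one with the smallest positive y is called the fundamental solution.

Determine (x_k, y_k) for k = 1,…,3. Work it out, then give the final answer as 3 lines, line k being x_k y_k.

82 9
13447 1476
2205226 242055

√83 = [9; 9,18, …], period ℓ=2 (even) → k=1
k=0  a_k=9  p_k/q_k = 9/1
k=1  a_k=9  p_k/q_k = 82/9
fundamental: x₁=82, y₁=9  (since 6724 − 83·81 = 1)
(x_2, y_2) = (82·82 + 83·9·9, 82·9 + 9·82) = (13447, 1476)
(x_3, y_3) = (82·13447 + 83·9·1476, 82·1476 + 9·13447) = (2205226, 242055)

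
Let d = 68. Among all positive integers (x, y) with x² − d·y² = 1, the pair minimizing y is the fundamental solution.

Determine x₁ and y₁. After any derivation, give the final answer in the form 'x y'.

d=68: √d = [8; 4,16] (ℓ=2, even), read p_1/q_1
a_0=8:  p_0=8·1+0=8,  q_0=8·0+1=1
a_1=4:  p_1=4·8+1=33,  q_1=4·1+0=4
fundamental: x₁=33, y₁=4  (since 1089 − 68·16 = 1)

33 4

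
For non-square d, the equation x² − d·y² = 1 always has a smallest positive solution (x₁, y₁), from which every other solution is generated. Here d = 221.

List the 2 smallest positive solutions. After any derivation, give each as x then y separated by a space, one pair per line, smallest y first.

√221 = [14; 1,6,2,6,1,28, …], period ℓ=6 (even) → k=5
i=0: a=14 ⇒ p=14, q=1
…
i=2: a=6 ⇒ p=104, q=7
i=3: a=2 ⇒ p=223, q=15
i=4: a=6 ⇒ p=1442, q=97
i=5: a=1 ⇒ p=1665, q=112
→ (1665, 112).  Check: 1665²=2772225, 221·112²=2772224, difference 1.
n=2: (1665,112)∘(1665,112) = (1665·1665+221·112·112, 1665·112+112·1665) = (5544449,372960)

1665 112
5544449 372960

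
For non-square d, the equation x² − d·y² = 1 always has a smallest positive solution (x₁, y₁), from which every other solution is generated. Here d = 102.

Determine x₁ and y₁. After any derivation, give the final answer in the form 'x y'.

101 10

√102 → a₀=10, period (10,20); ℓ=2 even so k=1
a_0=10:  p_0=10·1+0=10,  q_0=10·0+1=1
a_1=10:  p_1=10·10+1=101,  q_1=10·1+0=10
fundamental: x₁=101, y₁=10  (since 10201 − 102·100 = 1)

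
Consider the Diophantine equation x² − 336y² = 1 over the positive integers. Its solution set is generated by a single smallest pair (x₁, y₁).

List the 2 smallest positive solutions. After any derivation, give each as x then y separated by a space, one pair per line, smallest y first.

[18; 3,36] for √336; ℓ=2 ⇒ convergent index 1
i=0: a=18 ⇒ p=18, q=1
i=1: a=3 ⇒ p=55, q=3
→ (55, 3).  Check: 55²=3025, 336·3²=3024, difference 1.
k=2:  x_2 = 55·55+336·3·3 = 6049,  y_2 = 55·3+3·55 = 330

55 3
6049 330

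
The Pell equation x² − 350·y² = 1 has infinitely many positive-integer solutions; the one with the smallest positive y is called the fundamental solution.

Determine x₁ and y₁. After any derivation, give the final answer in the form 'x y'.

449 24

√350 → a₀=18, period (1,2,2,2,1,36); ℓ=6 even so k=5
i=0: a=18 ⇒ p=18, q=1
i=1: a=1 ⇒ p=19, q=1
i=2: a=2 ⇒ p=56, q=3
…
i=4: a=2 ⇒ p=318, q=17
i=5: a=1 ⇒ p=449, q=24
→ (449, 24).  Check: 449²=201601, 350·24²=201600, difference 1.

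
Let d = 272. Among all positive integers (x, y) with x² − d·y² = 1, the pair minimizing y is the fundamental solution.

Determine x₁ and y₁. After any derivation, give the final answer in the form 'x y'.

33 2

√272 → a₀=16, period (2,32); ℓ=2 even so k=1
a_0=16:  p_0=16·1+0=16,  q_0=16·0+1=1
a_1=2:  p_1=2·16+1=33,  q_1=2·1+0=2
(x₁, y₁) = (33, 2);  33² − 272·2² = 1 ✓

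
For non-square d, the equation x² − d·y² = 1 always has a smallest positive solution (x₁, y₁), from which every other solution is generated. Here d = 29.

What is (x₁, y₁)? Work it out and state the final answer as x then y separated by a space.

√29 = [5; 2,1,1,2,10, …], period ℓ=5 (odd) → k=9
k=0  a_k=5  p_k/q_k = 5/1
k=1  a_k=2  p_k/q_k = 11/2
k=2  a_k=1  p_k/q_k = 16/3
…
k=4  a_k=2  p_k/q_k = 70/13
k=5  a_k=10  p_k/q_k = 727/135
…
k=8  a_k=1  p_k/q_k = 3775/701
k=9  a_k=2  p_k/q_k = 9801/1820
fundamental: x₁=9801, y₁=1820  (since 96059601 − 29·3312400 = 1)

9801 1820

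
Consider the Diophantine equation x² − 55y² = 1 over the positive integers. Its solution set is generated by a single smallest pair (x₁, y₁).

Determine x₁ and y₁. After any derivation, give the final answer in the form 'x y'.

√55 = [7; 2,2,2,14, …], period ℓ=4 (even) → k=3
a_0=7:  p_0=7·1+0=7,  q_0=7·0+1=1
…
a_2=2:  p_2=2·15+7=37,  q_2=2·2+1=5
a_3=2:  p_3=2·37+15=89,  q_3=2·5+2=12
fundamental: x₁=89, y₁=12  (since 7921 − 55·144 = 1)

89 12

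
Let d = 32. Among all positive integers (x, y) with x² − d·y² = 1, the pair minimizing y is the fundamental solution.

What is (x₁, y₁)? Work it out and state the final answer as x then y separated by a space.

[5; 1,1,1,10] for √32; ℓ=4 ⇒ convergent index 3
i=0: a=5 ⇒ p=5, q=1
…
i=2: a=1 ⇒ p=11, q=2
i=3: a=1 ⇒ p=17, q=3
fundamental: x₁=17, y₁=3  (since 289 − 32·9 = 1)

17 3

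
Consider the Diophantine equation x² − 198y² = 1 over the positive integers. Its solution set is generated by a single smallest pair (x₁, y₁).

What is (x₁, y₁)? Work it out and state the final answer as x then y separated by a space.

[14; 14,28] for √198; ℓ=2 ⇒ convergent index 1
k=0  a_k=14  p_k/q_k = 14/1
k=1  a_k=14  p_k/q_k = 197/14
→ (197, 14).  Check: 197²=38809, 198·14²=38808, difference 1.

197 14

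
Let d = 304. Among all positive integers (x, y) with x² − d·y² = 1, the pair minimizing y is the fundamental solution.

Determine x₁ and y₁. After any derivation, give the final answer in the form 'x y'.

57799 3315

√304 → a₀=17, period (2,3,2,1,1,1,1,1,2,3,2,34); ℓ=12 even so k=11
step 0: (17, 1)  from 17·(1,0) + (0,1)
step 1: (35, 2)  from 2·(17,1) + (1,0)
step 2: (122, 7)  from 3·(35,2) + (17,1)
step 3: (279, 16)  from 2·(122,7) + (35,2)
…
step 6: (1081, 62)  from 1·(680,39) + (401,23)
step 7: (1761, 101)  from 1·(1081,62) + (680,39)
…
step 10: (25177, 1444)  from 3·(7445,427) + (2842,163)
step 11: (57799, 3315)  from 2·(25177,1444) + (7445,427)
fundamental: x₁=57799, y₁=3315  (since 3340724401 − 304·10989225 = 1)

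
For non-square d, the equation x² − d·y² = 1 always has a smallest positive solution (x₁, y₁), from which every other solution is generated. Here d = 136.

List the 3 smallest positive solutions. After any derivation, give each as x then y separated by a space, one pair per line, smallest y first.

35 3
2449 210
171395 14697

√136 = [11; 1,1,1,22, …], period ℓ=4 (even) → k=3
i=0: a=11 ⇒ p=11, q=1
i=1: a=1 ⇒ p=12, q=1
i=2: a=1 ⇒ p=23, q=2
i=3: a=1 ⇒ p=35, q=3
→ (35, 3).  Check: 35²=1225, 136·3²=1224, difference 1.
k=2:  x_2 = 35·35+136·3·3 = 2449,  y_2 = 35·3+3·35 = 210
k=3:  x_3 = 35·2449+136·3·210 = 171395,  y_3 = 35·210+3·2449 = 14697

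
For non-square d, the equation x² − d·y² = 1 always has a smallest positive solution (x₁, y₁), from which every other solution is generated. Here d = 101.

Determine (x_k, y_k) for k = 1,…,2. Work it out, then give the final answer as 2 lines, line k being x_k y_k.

201 20
80801 8040

√101 → a₀=10, period (20); ℓ=1 odd so k=1
i=0: a=10 ⇒ p=10, q=1
i=1: a=20 ⇒ p=201, q=20
→ (201, 20).  Check: 201²=40401, 101·20²=40400, difference 1.
(x_2, y_2) = (201·201 + 101·20·20, 201·20 + 20·201) = (80801, 8040)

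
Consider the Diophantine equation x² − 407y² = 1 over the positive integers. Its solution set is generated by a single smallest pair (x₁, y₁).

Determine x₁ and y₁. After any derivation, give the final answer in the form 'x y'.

2663 132

d=407: √d = [20; 5,1,2,1,5,40] (ℓ=6, even), read p_5/q_5
a_0=20:  p_0=20·1+0=20,  q_0=20·0+1=1
a_1=5:  p_1=5·20+1=101,  q_1=5·1+0=5
a_2=1:  p_2=1·101+20=121,  q_2=1·5+1=6
a_3=2:  p_3=2·121+101=343,  q_3=2·6+5=17
a_4=1:  p_4=1·343+121=464,  q_4=1·17+6=23
a_5=5:  p_5=5·464+343=2663,  q_5=5·23+17=132
fundamental: x₁=2663, y₁=132  (since 7091569 − 407·17424 = 1)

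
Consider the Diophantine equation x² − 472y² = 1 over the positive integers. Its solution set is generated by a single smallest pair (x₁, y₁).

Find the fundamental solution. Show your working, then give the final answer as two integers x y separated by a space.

306917 14127

[21; 1,2,1,1,1,…,2,1,42] for √472; ℓ=14 ⇒ convergent index 13
i=0: a=21 ⇒ p=21, q=1
i=1: a=1 ⇒ p=22, q=1
…
i=3: a=1 ⇒ p=87, q=4
i=4: a=1 ⇒ p=152, q=7
i=5: a=1 ⇒ p=239, q=11
i=6: a=4 ⇒ p=1108, q=51
…
i=8: a=4 ⇒ p=24224, q=1115
i=9: a=1 ⇒ p=30003, q=1381
…
i=11: a=1 ⇒ p=84230, q=3877
i=12: a=2 ⇒ p=222687, q=10250
i=13: a=1 ⇒ p=306917, q=14127
→ (306917, 14127).  Check: 306917²=94198044889, 472·14127²=94198044888, difference 1.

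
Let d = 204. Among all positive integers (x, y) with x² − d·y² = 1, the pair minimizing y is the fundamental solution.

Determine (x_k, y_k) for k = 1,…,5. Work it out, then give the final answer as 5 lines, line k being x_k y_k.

√204 = [14; 3,1,1,6,1,1,3,28, …], period ℓ=8 (even) → k=7
i=0: a=14 ⇒ p=14, q=1
…
i=4: a=6 ⇒ p=657, q=46
i=5: a=1 ⇒ p=757, q=53
i=6: a=1 ⇒ p=1414, q=99
i=7: a=3 ⇒ p=4999, q=350
→ (4999, 350).  Check: 4999²=24990001, 204·350²=24990000, difference 1.
(x_2, y_2) = (4999·4999 + 204·350·350, 4999·350 + 350·4999) = (49980001, 3499300)
(x_3, y_3) = (4999·49980001 + 204·350·3499300, 4999·3499300 + 350·49980001) = (499700044999, 34986001050)
(x_4, y_4) = (4999·499700044999 + 204·350·34986001050, 4999·34986001050 + 350·499700044999) = (4996000999920001, 349790034998600)
(x_5, y_5) = (4999·4996000999920001 + 204·350·349790034998600, 4999·349790034998600 + 350·4996000999920001) = (49950017497500124999, 3497200734930001750)

4999 350
49980001 3499300
499700044999 34986001050
4996000999920001 349790034998600
49950017497500124999 3497200734930001750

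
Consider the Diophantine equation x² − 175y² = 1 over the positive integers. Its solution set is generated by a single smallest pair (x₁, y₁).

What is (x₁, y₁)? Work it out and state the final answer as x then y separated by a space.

2024 153

[13; 4,2,1,2,4,26] for √175; ℓ=6 ⇒ convergent index 5
i=0: a=13 ⇒ p=13, q=1
i=1: a=4 ⇒ p=53, q=4
i=2: a=2 ⇒ p=119, q=9
i=3: a=1 ⇒ p=172, q=13
i=4: a=2 ⇒ p=463, q=35
i=5: a=4 ⇒ p=2024, q=153
fundamental: x₁=2024, y₁=153  (since 4096576 − 175·23409 = 1)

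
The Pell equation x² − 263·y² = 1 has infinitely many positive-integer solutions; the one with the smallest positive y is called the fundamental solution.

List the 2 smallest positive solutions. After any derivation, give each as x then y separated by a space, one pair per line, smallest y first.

139128 8579
38713200767 2387158224

d=263: √d = [16; 4,1,1,1,1,15,1,1,1,1,4,32] (ℓ=12, even), read p_11/q_11
step 0: (16, 1)  from 16·(1,0) + (0,1)
step 1: (65, 4)  from 4·(16,1) + (1,0)
step 2: (81, 5)  from 1·(65,4) + (16,1)
step 3: (146, 9)  from 1·(81,5) + (65,4)
step 4: (227, 14)  from 1·(146,9) + (81,5)
step 5: (373, 23)  from 1·(227,14) + (146,9)
step 6: (5822, 359)  from 15·(373,23) + (227,14)
step 7: (6195, 382)  from 1·(5822,359) + (373,23)
step 8: (12017, 741)  from 1·(6195,382) + (5822,359)
step 9: (18212, 1123)  from 1·(12017,741) + (6195,382)
step 10: (30229, 1864)  from 1·(18212,1123) + (12017,741)
step 11: (139128, 8579)  from 4·(30229,1864) + (18212,1123)
fundamental: x₁=139128, y₁=8579  (since 19356600384 − 263·73599241 = 1)
(139128+8579√263)^2 = 38713200767 + 2387158224√263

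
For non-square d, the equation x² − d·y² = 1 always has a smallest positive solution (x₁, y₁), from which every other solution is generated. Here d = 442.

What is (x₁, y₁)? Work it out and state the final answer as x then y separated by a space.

[21; 42] for √442; ℓ=1 ⇒ convergent index 1
k=0  a_k=21  p_k/q_k = 21/1
k=1  a_k=42  p_k/q_k = 883/42
fundamental: x₁=883, y₁=42  (since 779689 − 442·1764 = 1)

883 42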